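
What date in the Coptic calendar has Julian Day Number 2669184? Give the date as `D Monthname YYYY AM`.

JDN 2669184 is 16 November 2595 in the Gregorian calendar.
In the Coptic calendar that day is 2 Hathor 2312 AM.

2 Hathor 2312 AM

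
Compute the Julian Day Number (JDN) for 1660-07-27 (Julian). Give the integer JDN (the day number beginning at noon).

In the Gregorian calendar the same day is 6 August 1660.
JDN 2451545 is 1 January 2000 CE (Gregorian); the target day is −123964 days from there, so JDN = 2327581.

2327581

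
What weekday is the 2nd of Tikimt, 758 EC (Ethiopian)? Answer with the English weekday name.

Equivalently 3 October 765 Gregorian, JDN 2000746.
2000746 ≡ 6 (mod 7); counting from Monday = 0 gives Sunday.

Sunday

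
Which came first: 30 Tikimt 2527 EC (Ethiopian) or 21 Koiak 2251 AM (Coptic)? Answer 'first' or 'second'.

Converting both to JDN: 2646901 vs 2646952; the smaller is the first.

first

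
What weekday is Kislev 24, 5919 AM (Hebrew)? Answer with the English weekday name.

This is JDN 2509602 (15 December 2158 Gregorian).
2509602 ≡ 4 (mod 7); counting from Monday = 0 gives Friday.

Friday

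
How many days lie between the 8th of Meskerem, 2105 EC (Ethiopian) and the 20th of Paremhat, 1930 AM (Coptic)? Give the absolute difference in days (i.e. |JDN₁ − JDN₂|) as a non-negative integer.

37082

JDN of the first date = 2492714.
JDN of the second date = 2529796.
|2529796 − 2492714| = 37082.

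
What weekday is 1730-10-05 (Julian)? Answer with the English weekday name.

Monday

In the Gregorian calendar this is 16 October 1730 (JDN 2353218).
2353218 ≡ 0 (mod 7); counting from Monday = 0 gives Monday.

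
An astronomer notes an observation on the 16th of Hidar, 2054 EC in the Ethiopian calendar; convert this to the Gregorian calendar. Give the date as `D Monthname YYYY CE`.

Julian Day Number of the source date = 2474154.
Converting JDN 2474154 to the Gregorian calendar gives 25 November 2061 CE.

25 November 2061 CE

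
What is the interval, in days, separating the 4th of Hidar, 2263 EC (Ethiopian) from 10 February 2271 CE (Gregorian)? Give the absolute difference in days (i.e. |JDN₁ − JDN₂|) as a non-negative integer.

JDN of the first date = 2550479.
JDN of the second date = 2550566.
|2550566 − 2550479| = 87.

87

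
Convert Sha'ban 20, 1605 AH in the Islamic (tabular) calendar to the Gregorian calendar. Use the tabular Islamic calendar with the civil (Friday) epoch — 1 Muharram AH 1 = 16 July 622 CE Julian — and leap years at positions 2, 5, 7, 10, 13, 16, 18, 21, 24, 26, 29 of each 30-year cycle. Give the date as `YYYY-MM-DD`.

2179-05-27

Julian Day Number of the source date = 2517070.
Converting JDN 2517070 to the Gregorian calendar gives 27 May 2179 CE.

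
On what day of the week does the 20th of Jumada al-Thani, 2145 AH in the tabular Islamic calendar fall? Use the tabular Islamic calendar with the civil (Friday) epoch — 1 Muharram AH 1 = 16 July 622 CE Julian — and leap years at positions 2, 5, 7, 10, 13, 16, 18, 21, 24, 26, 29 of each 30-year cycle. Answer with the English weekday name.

This is JDN 2708369 (1 March 2703 Gregorian).
2708369 ≡ 6 (mod 7); counting from Monday = 0 gives Sunday.

Sunday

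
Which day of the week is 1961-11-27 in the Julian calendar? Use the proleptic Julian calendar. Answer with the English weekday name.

Sunday

This is JDN 2437644 (10 December 1961 Gregorian).
Since JDN mod 7 = 6 (0 = Monday), the day is Sunday.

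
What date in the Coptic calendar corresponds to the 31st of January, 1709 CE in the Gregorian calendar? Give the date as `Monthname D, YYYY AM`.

Tobi 25, 1425 AM

Julian Day Number of the source date = 2345290.
Converting JDN 2345290 to the Coptic calendar gives 25 Tobi 1425 AM.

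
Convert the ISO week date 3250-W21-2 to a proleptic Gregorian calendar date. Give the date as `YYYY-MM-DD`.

ISO week 1 of 3250 is the week containing the first Thursday of 3250.
Week 21, day 2 (Tuesday) lands on 3250-05-24.

3250-05-24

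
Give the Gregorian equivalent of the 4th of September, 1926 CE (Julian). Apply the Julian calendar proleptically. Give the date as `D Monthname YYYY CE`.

17 September 1926 CE

At this point the Julian calendar is 13 days behind the Gregorian.
4 September 1926 Julian + 13 days → 17 September 1926 Gregorian.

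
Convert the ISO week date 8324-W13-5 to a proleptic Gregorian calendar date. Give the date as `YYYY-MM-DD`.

ISO week 1 of 8324 is the week containing the first Thursday of 8324.
Week 13, day 5 (Friday) lands on 8324-03-28.

8324-03-28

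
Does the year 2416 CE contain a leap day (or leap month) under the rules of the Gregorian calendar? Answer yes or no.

2416 is divisible by 4 and not by 100, so it is a leap year.

yes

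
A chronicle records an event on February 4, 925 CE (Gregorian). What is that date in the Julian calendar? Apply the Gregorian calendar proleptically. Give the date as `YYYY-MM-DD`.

At this point the Julian calendar is 5 days behind the Gregorian.
4 February 925 Gregorian − 5 days → 30 January 925 Julian.

0925-01-30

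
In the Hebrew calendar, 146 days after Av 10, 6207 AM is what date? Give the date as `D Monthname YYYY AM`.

9 Tevet 6208 AM

Counting 146 days forward from JDN 2615013 reaches JDN 2615159, which is 9 Tevet 6208 AM.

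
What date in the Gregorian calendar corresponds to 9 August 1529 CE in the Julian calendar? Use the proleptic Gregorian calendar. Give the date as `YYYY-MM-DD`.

For dates in this range the Gregorian date is 10 days ahead of the Julian.
9 August 1529 Julian + 10 days → 19 August 1529 Gregorian.

1529-08-19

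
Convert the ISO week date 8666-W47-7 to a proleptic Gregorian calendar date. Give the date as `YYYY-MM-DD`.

ISO week 1 of 8666 is the week containing the first Thursday of 8666.
Week 47, day 7 (Sunday) lands on 8666-11-25.

8666-11-25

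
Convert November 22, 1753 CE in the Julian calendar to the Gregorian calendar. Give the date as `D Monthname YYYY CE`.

At this point the Julian calendar is 11 days behind the Gregorian.
22 November 1753 Julian + 11 days → 3 December 1753 Gregorian.

3 December 1753 CE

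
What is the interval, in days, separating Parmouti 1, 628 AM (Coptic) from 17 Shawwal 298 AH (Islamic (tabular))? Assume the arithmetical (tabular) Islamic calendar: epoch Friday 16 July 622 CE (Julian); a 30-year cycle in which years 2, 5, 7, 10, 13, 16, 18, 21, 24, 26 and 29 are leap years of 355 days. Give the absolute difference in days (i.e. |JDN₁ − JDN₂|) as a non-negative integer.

JDN of the first date = 2054252.
JDN of the second date = 2053969.
|2053969 − 2054252| = 283.

283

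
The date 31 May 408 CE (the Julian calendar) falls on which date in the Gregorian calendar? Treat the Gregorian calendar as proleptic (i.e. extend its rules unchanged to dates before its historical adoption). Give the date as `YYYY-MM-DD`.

0408-06-01

For dates in this range the Gregorian date is 1 day ahead of the Julian.
31 May 408 Julian + 1 day → 1 June 408 Gregorian.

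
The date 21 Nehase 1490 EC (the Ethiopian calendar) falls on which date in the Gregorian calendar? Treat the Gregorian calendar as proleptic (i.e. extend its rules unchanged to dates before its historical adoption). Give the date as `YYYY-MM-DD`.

Both dates share Julian Day Number 2268428; in the Gregorian calendar that is 23 August 1498 CE.

1498-08-23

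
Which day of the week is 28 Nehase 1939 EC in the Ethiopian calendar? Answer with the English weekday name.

Wednesday

In the Gregorian calendar this is 3 September 1947 (JDN 2432432).
2432432 ≡ 2 (mod 7); counting from Monday = 0 gives Wednesday.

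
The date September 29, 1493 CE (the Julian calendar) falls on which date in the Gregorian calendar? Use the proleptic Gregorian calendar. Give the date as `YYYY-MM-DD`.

For dates in this range the Gregorian date is 9 days ahead of the Julian.
29 September 1493 Julian + 9 days → 8 October 1493 Gregorian.

1493-10-08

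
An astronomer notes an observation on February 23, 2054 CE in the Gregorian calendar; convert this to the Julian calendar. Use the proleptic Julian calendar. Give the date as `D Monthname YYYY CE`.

10 February 2054 CE

The Julian–Gregorian offset here is 13 days (Julian trailing).
23 February 2054 Gregorian − 13 days → 10 February 2054 Julian.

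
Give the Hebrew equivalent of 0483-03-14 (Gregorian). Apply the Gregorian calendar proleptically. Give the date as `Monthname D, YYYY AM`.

Adar II 17, 4243 AM

Both dates share Julian Day Number 1897545; in the Hebrew calendar that is 17 Adar II 4243 AM.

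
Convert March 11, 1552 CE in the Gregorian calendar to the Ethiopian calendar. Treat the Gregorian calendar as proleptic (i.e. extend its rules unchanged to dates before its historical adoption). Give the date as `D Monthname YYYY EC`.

5 Megabit 1544 EC

Julian Day Number of the source date = 2287986.
Converting JDN 2287986 to the Ethiopian calendar gives 5 Megabit 1544 EC.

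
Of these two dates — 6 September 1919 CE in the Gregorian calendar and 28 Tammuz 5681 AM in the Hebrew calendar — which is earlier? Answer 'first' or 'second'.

Converting both to JDN: 2422208 vs 2422905; the smaller is the first.

first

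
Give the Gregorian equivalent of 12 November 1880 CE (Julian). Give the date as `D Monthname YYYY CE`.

For dates in this range the Gregorian date is 12 days ahead of the Julian.
12 November 1880 Julian + 12 days → 24 November 1880 Gregorian.

24 November 1880 CE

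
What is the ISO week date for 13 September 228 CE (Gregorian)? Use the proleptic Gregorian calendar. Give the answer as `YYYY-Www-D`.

The weekday is Saturday (ISO weekday 6).
That Saturday belongs to ISO week 37 of ISO year 228.

0228-W37-6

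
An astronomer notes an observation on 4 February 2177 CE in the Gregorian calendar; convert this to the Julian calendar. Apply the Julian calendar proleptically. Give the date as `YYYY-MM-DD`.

2177-01-21

The Julian–Gregorian offset here is 14 days (Julian trailing).
4 February 2177 Gregorian − 14 days → 21 January 2177 Julian.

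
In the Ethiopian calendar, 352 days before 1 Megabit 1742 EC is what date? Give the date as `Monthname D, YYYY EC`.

Counting 352 days back from JDN 2360301 reaches JDN 2359949, which is Megabit 14, 1741 EC.

Megabit 14, 1741 EC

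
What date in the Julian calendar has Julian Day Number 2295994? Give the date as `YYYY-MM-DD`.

JDN 2295994 is 12 February 1574 in the proleptic Gregorian calendar.
In the Julian calendar that day is 1574-02-02.

1574-02-02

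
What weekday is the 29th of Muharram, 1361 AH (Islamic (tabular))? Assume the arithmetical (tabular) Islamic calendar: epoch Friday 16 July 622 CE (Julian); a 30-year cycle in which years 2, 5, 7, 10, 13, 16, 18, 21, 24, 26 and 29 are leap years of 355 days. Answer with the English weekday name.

In the Gregorian calendar this is 16 February 1942 (JDN 2430407).
Since JDN mod 7 = 0 (0 = Monday), the day is Monday.

Monday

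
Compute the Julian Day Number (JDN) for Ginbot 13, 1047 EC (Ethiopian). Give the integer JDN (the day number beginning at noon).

2106524

In the proleptic Gregorian calendar the same day is 14 May 1055.
JDN 2451545 is 1 January 2000 CE (Gregorian); the target day is −345021 days from there, so JDN = 2106524.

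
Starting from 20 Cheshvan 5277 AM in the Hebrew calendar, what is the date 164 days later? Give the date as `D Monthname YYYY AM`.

6 Nisan 5277 AM

The starting date is JDN 2275066; 2275066 + 164 = 2275230.
JDN 2275230 corresponds to 6 Nisan 5277 AM.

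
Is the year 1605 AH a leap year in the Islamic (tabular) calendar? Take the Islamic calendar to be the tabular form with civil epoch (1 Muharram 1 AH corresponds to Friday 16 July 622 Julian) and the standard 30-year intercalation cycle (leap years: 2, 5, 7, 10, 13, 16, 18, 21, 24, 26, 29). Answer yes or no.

no

Year 1605 AH is year 15 of its 30-year cycle; leap positions are 2, 5, 7, 10, 13, 16, 18, 21, 24, 26, 29, so it is a common year (354 days).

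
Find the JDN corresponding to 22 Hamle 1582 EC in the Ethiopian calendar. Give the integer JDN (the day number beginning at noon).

Equivalently 26 July 1590 (Gregorian).
JDN 2299161 is 15 October 1582 CE (Gregorian); the target day is +2841 days from there, so JDN = 2302002.

2302002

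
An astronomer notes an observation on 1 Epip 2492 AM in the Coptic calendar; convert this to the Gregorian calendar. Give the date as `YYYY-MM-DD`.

2776-07-14

Julian Day Number of the source date = 2735168.
Converting JDN 2735168 to the Gregorian calendar gives 14 July 2776 CE.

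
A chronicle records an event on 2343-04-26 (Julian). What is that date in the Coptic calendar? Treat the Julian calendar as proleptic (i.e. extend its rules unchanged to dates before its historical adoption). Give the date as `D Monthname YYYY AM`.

1 Pashons 2059 AM

Both dates share Julian Day Number 2576954; in the Coptic calendar that is 1 Pashons 2059 AM.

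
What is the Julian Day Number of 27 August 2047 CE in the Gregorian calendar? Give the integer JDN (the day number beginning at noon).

JDN 2451545 is 1 January 2000 CE (Gregorian); the target day is +17405 days from there, so JDN = 2468950.

2468950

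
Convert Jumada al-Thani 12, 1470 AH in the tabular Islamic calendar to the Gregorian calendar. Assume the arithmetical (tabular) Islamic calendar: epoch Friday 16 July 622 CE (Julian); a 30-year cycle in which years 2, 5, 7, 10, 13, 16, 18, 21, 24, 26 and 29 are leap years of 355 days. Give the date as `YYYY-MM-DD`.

Both dates share Julian Day Number 2469164; in the Gregorian calendar that is 28 March 2048 CE.

2048-03-28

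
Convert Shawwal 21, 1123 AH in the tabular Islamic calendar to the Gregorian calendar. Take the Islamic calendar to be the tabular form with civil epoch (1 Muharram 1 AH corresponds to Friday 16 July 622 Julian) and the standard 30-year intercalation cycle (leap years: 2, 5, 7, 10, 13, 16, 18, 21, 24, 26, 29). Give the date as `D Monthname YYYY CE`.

Julian Day Number of the source date = 2346325.
Converting JDN 2346325 to the Gregorian calendar gives 2 December 1711 CE.

2 December 1711 CE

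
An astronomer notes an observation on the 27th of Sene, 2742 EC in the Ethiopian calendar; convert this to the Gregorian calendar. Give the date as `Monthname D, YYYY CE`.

Both dates share Julian Day Number 2725667; in the Gregorian calendar that is 10 July 2750 CE.

July 10, 2750 CE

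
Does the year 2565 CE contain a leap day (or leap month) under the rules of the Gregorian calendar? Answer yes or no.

2565 is not divisible by 4, so it is a common year.

no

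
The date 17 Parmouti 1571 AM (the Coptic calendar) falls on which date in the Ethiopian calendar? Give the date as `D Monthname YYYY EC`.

The source date corresponds to 24 April 1855 in the Gregorian calendar (JDN 2398698).
That day falls on 17 Miyazya 1847 EC in the Ethiopian calendar.

17 Miyazya 1847 EC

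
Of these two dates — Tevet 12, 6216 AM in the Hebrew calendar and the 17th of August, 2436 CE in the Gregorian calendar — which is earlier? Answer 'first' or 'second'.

First date → JDN 2618085; second date → JDN 2611020.
JDN 2611020 < JDN 2618085, so the second date is earlier.

second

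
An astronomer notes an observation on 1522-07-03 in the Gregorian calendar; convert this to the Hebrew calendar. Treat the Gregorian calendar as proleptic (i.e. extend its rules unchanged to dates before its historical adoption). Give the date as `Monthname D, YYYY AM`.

Sivan 28, 5282 AM

Both dates share Julian Day Number 2277142; in the Hebrew calendar that is 28 Sivan 5282 AM.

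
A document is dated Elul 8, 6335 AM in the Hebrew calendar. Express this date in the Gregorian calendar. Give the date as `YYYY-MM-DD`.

Both dates share Julian Day Number 2661817; in the Gregorian calendar that is 15 September 2575 CE.

2575-09-15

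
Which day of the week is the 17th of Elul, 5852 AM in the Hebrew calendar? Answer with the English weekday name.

Equivalently 19 September 2092 Gregorian, JDN 2485410.
2485410 ≡ 4 (mod 7); counting from Monday = 0 gives Friday.

Friday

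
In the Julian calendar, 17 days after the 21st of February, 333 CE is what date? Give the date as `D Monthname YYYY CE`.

Counting 17 days forward from JDN 1842738 reaches JDN 1842755, which is 10 March 333 CE.

10 March 333 CE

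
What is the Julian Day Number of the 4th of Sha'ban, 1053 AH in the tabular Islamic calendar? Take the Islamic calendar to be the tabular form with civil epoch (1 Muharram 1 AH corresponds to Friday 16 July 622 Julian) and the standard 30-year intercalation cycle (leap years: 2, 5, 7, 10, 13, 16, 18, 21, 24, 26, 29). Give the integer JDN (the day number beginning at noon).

In the Gregorian calendar the same day is 18 October 1643.
JDN 2400001 is 17 November 1858 CE (Gregorian), MJD 0; the target day is −78557 days from there, so JDN = 2321444.

2321444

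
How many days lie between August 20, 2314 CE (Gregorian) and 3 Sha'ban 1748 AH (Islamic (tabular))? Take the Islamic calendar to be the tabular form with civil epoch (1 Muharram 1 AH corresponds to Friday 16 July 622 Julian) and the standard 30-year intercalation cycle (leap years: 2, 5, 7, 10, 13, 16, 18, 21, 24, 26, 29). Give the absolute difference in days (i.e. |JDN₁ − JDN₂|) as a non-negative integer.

First date → JDN 2566462; second date → JDN 2567728.
The interval is |2566462 − 2567728| = 1266 days.

1266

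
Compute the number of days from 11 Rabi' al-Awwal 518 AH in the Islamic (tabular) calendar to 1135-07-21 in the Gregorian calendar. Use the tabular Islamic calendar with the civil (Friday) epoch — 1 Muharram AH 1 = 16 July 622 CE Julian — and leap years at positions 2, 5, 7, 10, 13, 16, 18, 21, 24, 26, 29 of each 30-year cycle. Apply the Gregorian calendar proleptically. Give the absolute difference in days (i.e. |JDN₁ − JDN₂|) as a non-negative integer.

4094

First date → JDN 2131717; second date → JDN 2135811.
The interval is |2131717 − 2135811| = 4094 days.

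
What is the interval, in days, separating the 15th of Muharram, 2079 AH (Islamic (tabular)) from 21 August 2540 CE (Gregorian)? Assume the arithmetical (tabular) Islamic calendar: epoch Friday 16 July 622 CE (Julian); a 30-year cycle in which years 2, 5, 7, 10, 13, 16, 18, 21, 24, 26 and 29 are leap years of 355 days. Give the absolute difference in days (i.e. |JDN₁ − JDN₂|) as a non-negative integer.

35819

JDN of the first date = 2684828.
JDN of the second date = 2649009.
|2649009 − 2684828| = 35819.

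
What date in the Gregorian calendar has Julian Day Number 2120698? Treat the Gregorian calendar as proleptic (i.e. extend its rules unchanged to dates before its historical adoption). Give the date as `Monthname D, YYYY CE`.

Counting from JDN 2299161 = 15 Oct 1582 gives an offset of -178463 days.

March 4, 1094 CE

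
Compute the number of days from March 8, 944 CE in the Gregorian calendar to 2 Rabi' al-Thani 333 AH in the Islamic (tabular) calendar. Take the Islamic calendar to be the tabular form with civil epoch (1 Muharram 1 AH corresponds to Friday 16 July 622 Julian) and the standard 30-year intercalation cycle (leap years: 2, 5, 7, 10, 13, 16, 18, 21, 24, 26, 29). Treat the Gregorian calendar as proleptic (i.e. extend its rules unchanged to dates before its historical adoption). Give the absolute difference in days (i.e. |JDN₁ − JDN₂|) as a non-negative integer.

JDN of the first date = 2065916.
JDN of the second date = 2066180.
|2066180 − 2065916| = 264.

264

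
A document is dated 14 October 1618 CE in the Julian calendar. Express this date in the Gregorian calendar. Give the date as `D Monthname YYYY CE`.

The Julian–Gregorian offset here is 10 days (Julian trailing).
14 October 1618 Julian + 10 days → 24 October 1618 Gregorian.

24 October 1618 CE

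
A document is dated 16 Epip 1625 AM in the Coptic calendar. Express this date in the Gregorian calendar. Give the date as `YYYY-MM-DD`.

Both dates share Julian Day Number 2418511; in the Gregorian calendar that is 23 July 1909 CE.

1909-07-23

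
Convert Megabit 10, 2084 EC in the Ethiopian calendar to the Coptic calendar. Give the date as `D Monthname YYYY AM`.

10 Paremhat 1808 AM

Julian Day Number of the source date = 2485226.
Converting JDN 2485226 to the Coptic calendar gives 10 Paremhat 1808 AM.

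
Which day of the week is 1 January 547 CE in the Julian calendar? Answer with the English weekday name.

In the proleptic Gregorian calendar this is 3 January 547 (JDN 1920850).
1920850 ≡ 1 (mod 7); counting from Monday = 0 gives Tuesday.

Tuesday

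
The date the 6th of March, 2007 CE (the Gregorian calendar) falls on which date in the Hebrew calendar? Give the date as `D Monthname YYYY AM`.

Julian Day Number of the source date = 2454166.
Converting JDN 2454166 to the Hebrew calendar gives 16 Adar 5767 AM.

16 Adar 5767 AM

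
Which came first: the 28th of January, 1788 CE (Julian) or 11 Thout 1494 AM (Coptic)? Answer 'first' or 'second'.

second

First date → JDN 2374152; second date → JDN 2370358.
JDN 2370358 < JDN 2374152, so the second date is earlier.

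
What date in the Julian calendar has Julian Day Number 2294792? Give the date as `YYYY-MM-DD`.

JDN 2294792 is 29 October 1570 in the proleptic Gregorian calendar.
In the Julian calendar that day is 1570-10-19.

1570-10-19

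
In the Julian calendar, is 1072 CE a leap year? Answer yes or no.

1072 mod 4 = 0, so it is a leap year in the Julian calendar.

yes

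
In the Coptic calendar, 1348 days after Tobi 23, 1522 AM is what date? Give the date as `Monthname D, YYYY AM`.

JDN of Tobi 23, 1522 AM = 2380717.
2380717 + 1348 = 2382065.
JDN 2382065 in the Coptic calendar is Thout 30, 1526 AM.

Thout 30, 1526 AM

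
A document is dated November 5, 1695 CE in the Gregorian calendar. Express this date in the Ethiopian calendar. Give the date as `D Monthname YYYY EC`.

Both dates share Julian Day Number 2340455; in the Ethiopian calendar that is 28 Tikimt 1688 EC.

28 Tikimt 1688 EC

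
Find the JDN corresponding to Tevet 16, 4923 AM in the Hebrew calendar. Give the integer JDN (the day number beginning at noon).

2145836

Equivalently 31 December 1162 (proleptic Gregorian).
JDN 2299161 is 15 October 1582 CE (Gregorian); the target day is −153325 days from there, so JDN = 2145836.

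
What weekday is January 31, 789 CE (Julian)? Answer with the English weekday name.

Saturday

Equivalently 4 February 789 Gregorian, JDN 2009271.
2009271 ≡ 5 (mod 7); counting from Monday = 0 gives Saturday.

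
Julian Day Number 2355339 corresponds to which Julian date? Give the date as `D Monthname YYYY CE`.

JDN 2355339 is 6 August 1736 in the Gregorian calendar.
In the Julian calendar that day is 26 July 1736 CE.

26 July 1736 CE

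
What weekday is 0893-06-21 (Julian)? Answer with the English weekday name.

Thursday

In the proleptic Gregorian calendar this is 25 June 893 (JDN 2047398).
JDN 2047398 mod 7 = 3, and JDN 0 was a Monday, so this is a Thursday.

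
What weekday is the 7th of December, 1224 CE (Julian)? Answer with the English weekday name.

Saturday

Equivalently 14 December 1224 Gregorian, JDN 2168465.
2168465 ≡ 5 (mod 7); counting from Monday = 0 gives Saturday.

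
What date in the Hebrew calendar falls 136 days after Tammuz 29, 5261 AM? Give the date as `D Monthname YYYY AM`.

17 Kislev 5262 AM

The starting date is JDN 2269494; 2269494 + 136 = 2269630.
JDN 2269630 corresponds to 17 Kislev 5262 AM.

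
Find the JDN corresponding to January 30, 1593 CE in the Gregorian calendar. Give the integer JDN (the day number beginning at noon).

JDN 2451545 is 1 January 2000 CE (Gregorian); the target day is −148624 days from there, so JDN = 2302921.

2302921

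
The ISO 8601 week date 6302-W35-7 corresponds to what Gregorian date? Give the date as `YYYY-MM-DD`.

6302-08-31

ISO week 1 of 6302 is the week containing the first Thursday of 6302.
Week 35, day 7 (Sunday) lands on 6302-08-31.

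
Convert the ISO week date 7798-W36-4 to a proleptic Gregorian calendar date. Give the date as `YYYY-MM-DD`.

ISO week 1 of 7798 is the week containing the first Thursday of 7798.
Week 36, day 4 (Thursday) lands on 7798-09-06.

7798-09-06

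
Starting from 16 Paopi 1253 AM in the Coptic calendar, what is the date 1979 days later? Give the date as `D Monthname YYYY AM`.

Counting 1979 days forward from JDN 2282368 reaches JDN 2284347, which is 19 Paremhat 1258 AM.

19 Paremhat 1258 AM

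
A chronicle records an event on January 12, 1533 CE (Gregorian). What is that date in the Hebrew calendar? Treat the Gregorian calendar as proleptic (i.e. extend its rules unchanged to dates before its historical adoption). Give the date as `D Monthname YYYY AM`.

6 Shevat 5293 AM

Julian Day Number of the source date = 2280988.
Converting JDN 2280988 to the Hebrew calendar gives 6 Shevat 5293 AM.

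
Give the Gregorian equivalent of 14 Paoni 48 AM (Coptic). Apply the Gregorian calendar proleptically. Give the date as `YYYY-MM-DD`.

Julian Day Number of the source date = 1842480.
Converting JDN 1842480 to the Gregorian calendar gives 9 June 332 CE.

0332-06-09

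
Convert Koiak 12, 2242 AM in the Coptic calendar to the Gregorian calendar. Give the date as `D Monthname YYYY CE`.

Both dates share Julian Day Number 2643656; in the Gregorian calendar that is 25 December 2525 CE.

25 December 2525 CE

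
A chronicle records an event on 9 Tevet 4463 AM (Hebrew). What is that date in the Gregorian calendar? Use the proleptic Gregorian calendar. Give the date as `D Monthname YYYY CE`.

Both dates share Julian Day Number 1977801; in the Gregorian calendar that is 8 December 702 CE.

8 December 702 CE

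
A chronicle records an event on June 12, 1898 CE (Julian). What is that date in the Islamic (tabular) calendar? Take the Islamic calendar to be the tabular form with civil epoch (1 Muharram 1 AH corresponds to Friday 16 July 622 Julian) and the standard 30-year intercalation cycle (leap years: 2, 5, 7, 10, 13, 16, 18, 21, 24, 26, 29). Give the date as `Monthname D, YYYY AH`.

Safar 4, 1316 AH

Julian Day Number of the source date = 2414465.
Converting JDN 2414465 to the tabular Islamic calendar gives 4 Safar 1316 AH.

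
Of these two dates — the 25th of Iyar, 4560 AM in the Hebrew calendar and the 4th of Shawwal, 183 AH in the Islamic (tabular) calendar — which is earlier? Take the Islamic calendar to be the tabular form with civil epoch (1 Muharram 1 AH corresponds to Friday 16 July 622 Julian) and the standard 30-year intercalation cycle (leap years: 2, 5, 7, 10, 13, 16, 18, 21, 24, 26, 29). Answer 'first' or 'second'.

Converting both to JDN: 2013402 vs 2013204; the smaller is the second.

second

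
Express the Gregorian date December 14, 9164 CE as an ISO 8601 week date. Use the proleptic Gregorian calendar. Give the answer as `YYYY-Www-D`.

9164-W51-1

The weekday is Monday (ISO weekday 1).
That Monday belongs to ISO week 51 of ISO year 9164.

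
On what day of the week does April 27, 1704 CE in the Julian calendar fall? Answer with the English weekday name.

In the Gregorian calendar this is 8 May 1704 (JDN 2343561).
Since JDN mod 7 = 3 (0 = Monday), the day is Thursday.

Thursday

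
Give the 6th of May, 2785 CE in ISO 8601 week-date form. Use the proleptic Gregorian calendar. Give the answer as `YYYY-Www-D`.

The weekday is Monday (ISO weekday 1).
That Monday belongs to ISO week 19 of ISO year 2785.

2785-W19-1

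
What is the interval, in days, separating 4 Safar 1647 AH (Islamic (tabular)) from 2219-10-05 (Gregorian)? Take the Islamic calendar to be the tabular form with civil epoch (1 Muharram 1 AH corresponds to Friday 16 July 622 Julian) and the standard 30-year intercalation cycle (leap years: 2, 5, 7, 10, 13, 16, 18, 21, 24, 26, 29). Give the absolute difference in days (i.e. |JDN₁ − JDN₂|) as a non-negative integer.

49

JDN of the first date = 2531761.
JDN of the second date = 2531810.
|2531810 − 2531761| = 49.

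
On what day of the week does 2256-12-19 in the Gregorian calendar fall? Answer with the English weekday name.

Since JDN mod 7 = 4 (0 = Monday), the day is Friday.

Friday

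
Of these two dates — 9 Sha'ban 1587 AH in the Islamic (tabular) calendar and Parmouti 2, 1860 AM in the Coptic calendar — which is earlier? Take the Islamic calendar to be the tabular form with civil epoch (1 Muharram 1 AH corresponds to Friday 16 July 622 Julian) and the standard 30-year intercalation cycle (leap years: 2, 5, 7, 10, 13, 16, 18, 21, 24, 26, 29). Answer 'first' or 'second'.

Converting both to JDN: 2510681 vs 2504241; the smaller is the second.

second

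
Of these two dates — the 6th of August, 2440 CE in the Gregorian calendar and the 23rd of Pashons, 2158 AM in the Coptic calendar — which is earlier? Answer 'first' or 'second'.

First date → JDN 2612470; second date → JDN 2613136.
JDN 2612470 < JDN 2613136, so the first date is earlier.

first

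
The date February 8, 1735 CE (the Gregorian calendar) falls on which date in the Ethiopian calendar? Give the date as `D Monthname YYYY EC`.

Both dates share Julian Day Number 2354794; in the Ethiopian calendar that is 3 Yekatit 1727 EC.

3 Yekatit 1727 EC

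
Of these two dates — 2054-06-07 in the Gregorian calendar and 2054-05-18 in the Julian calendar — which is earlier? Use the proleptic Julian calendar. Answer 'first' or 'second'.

second

Converting both to JDN: 2471426 vs 2471419; the smaller is the second.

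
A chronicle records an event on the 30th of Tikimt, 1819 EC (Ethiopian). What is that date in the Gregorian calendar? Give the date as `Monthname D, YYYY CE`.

November 8, 1826 CE

Julian Day Number of the source date = 2388304.
Converting JDN 2388304 to the Gregorian calendar gives 8 November 1826 CE.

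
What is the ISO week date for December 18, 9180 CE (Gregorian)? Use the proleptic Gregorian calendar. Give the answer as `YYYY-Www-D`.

9180-W51-4

The weekday is Thursday (ISO weekday 4).
That Thursday belongs to ISO week 51 of ISO year 9180.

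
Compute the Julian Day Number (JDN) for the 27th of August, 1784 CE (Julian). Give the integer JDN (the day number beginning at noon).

Equivalently 7 September 1784 (Gregorian).
JDN 2299161 is 15 October 1582 CE (Gregorian); the target day is +73742 days from there, so JDN = 2372903.

2372903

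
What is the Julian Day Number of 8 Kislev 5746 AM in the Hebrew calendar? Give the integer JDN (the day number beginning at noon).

Equivalently 21 November 1985 (Gregorian).
JDN 2451545 is 1 January 2000 CE (Gregorian); the target day is −5154 days from there, so JDN = 2446391.

2446391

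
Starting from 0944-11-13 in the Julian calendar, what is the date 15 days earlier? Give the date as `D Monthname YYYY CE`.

29 October 944 CE

The starting date is JDN 2066171; 2066171 − 15 = 2066156.
JDN 2066156 corresponds to 29 October 944 CE.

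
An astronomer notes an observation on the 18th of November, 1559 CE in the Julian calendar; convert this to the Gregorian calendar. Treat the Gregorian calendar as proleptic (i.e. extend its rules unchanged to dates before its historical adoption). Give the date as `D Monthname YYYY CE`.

28 November 1559 CE

For dates in this range the Gregorian date is 10 days ahead of the Julian.
18 November 1559 Julian + 10 days → 28 November 1559 Gregorian.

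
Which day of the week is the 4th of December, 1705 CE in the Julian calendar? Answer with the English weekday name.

This is JDN 2344147 (15 December 1705 Gregorian).
JDN 2344147 mod 7 = 1, and JDN 0 was a Monday, so this is a Tuesday.

Tuesday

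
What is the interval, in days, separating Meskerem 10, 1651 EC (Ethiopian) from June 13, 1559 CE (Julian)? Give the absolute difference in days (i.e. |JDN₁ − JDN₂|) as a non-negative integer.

First date → JDN 2326892; second date → JDN 2290646.
The interval is |2326892 − 2290646| = 36246 days.

36246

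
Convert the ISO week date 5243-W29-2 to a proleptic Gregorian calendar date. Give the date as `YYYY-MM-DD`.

ISO week 1 of 5243 is the week containing the first Thursday of 5243.
Week 29, day 2 (Tuesday) lands on 5243-07-14.

5243-07-14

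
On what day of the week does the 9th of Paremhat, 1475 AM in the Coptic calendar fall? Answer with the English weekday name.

This is JDN 2363596 (16 March 1759 Gregorian).
JDN 2363596 mod 7 = 4, and JDN 0 was a Monday, so this is a Friday.

Friday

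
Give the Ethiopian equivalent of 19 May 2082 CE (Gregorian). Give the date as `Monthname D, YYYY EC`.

Ginbot 11, 2074 EC

Julian Day Number of the source date = 2481634.
Converting JDN 2481634 to the Ethiopian calendar gives 11 Ginbot 2074 EC.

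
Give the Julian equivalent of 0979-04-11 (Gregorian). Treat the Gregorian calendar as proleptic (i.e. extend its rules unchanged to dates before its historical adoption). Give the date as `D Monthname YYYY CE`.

At this point the Julian calendar is 5 days behind the Gregorian.
11 April 979 Gregorian − 5 days → 6 April 979 Julian.

6 April 979 CE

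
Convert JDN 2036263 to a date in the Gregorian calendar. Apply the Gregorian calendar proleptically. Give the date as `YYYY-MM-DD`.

Counting from JDN 2299161 = 15 Oct 1582 gives an offset of -262898 days.

0862-12-30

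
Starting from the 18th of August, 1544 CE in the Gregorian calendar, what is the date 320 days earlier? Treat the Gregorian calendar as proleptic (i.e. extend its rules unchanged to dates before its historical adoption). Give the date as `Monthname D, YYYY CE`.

October 3, 1543 CE

The starting date is JDN 2285224; 2285224 − 320 = 2284904.
JDN 2284904 corresponds to October 3, 1543 CE.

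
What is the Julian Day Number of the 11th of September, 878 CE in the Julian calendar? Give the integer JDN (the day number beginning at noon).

Equivalently 15 September 878 (proleptic Gregorian).
JDN 2299161 is 15 October 1582 CE (Gregorian); the target day is −257160 days from there, so JDN = 2042001.

2042001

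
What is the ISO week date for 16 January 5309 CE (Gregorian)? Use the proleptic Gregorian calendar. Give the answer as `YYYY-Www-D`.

The weekday is Wednesday (ISO weekday 3).
That Wednesday belongs to ISO week 3 of ISO year 5309.

5309-W03-3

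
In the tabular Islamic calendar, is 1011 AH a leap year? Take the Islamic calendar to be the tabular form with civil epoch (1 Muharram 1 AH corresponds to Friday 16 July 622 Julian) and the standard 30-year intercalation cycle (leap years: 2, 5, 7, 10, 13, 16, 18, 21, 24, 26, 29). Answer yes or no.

Year 1011 AH is year 21 of its 30-year cycle; leap positions are 2, 5, 7, 10, 13, 16, 18, 21, 24, 26, 29, so it is a leap year (355 days).

yes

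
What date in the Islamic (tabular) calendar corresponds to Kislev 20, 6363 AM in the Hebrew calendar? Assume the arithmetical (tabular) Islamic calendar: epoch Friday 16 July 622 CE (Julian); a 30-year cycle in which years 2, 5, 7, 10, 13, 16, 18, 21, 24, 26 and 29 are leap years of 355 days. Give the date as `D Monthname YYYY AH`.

20 Safar 2042 AH

Both dates share Julian Day Number 2671751; in the tabular Islamic calendar that is 20 Safar 2042 AH.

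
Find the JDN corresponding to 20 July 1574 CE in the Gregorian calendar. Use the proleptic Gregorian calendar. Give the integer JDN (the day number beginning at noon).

JDN 2299161 is 15 October 1582 CE (Gregorian); the target day is −3009 days from there, so JDN = 2296152.

2296152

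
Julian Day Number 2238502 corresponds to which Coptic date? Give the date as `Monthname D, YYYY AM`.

The proleptic Gregorian equivalent of JDN 2238502 is 16 September 1416.
In the Coptic calendar that day is Thout 10, 1133 AM.

Thout 10, 1133 AM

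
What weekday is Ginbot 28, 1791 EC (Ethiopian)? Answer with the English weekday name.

Monday

Equivalently 3 June 1799 Gregorian, JDN 2378285.
2378285 ≡ 0 (mod 7); counting from Monday = 0 gives Monday.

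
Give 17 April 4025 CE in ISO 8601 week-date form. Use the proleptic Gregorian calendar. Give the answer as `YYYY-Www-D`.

The weekday is Thursday (ISO weekday 4).
That Thursday belongs to ISO week 16 of ISO year 4025.

4025-W16-4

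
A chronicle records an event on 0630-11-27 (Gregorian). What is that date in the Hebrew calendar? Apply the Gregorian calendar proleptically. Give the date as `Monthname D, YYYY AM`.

Kislev 14, 4391 AM

Both dates share Julian Day Number 1951493; in the Hebrew calendar that is 14 Kislev 4391 AM.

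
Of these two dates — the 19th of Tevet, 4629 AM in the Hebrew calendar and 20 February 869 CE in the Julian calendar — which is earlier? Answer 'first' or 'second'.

The two dates have Julian Day Numbers 2038466 and 2038511 respectively.
Since 2038466 < 2038511, the first date comes first.

first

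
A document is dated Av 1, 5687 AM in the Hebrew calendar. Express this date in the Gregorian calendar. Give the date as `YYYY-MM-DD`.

Both dates share Julian Day Number 2425092; in the Gregorian calendar that is 30 July 1927 CE.

1927-07-30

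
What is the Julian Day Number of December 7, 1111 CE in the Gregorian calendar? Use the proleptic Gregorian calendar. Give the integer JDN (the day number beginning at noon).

JDN 2299161 is 15 October 1582 CE (Gregorian); the target day is −171977 days from there, so JDN = 2127184.

2127184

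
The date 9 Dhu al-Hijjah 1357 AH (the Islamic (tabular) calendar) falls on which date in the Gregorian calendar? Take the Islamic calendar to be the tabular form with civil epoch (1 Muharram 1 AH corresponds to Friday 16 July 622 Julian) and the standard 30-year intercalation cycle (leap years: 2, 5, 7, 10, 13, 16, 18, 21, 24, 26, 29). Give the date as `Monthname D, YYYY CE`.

January 30, 1939 CE

Both dates share Julian Day Number 2429294; in the Gregorian calendar that is 30 January 1939 CE.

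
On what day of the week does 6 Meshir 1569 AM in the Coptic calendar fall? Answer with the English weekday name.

Saturday

Equivalently 12 February 1853 Gregorian, JDN 2397897.
JDN 2397897 mod 7 = 5, and JDN 0 was a Monday, so this is a Saturday.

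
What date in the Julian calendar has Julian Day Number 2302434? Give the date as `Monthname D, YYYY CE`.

September 21, 1591 CE

JDN 2302434 is 1 October 1591 in the Gregorian calendar.
In the Julian calendar that day is September 21, 1591 CE.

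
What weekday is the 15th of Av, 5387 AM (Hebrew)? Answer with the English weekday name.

Equivalently 28 July 1627 Gregorian, JDN 2315518.
Since JDN mod 7 = 2 (0 = Monday), the day is Wednesday.

Wednesday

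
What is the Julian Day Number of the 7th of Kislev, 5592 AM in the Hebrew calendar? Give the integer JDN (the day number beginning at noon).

Equivalently 12 November 1831 (Gregorian).
JDN 2451545 is 1 January 2000 CE (Gregorian); the target day is −61411 days from there, so JDN = 2390134.

2390134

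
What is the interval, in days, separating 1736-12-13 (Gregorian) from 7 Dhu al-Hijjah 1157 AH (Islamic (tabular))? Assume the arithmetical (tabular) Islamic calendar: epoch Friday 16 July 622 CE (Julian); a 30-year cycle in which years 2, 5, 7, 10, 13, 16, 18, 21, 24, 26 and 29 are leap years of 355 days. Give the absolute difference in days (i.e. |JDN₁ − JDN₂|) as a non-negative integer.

JDN of the first date = 2355468.
JDN of the second date = 2358419.
|2358419 − 2355468| = 2951.

2951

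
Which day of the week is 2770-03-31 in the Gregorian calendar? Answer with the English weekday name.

Since JDN mod 7 = 1 (0 = Monday), the day is Tuesday.

Tuesday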